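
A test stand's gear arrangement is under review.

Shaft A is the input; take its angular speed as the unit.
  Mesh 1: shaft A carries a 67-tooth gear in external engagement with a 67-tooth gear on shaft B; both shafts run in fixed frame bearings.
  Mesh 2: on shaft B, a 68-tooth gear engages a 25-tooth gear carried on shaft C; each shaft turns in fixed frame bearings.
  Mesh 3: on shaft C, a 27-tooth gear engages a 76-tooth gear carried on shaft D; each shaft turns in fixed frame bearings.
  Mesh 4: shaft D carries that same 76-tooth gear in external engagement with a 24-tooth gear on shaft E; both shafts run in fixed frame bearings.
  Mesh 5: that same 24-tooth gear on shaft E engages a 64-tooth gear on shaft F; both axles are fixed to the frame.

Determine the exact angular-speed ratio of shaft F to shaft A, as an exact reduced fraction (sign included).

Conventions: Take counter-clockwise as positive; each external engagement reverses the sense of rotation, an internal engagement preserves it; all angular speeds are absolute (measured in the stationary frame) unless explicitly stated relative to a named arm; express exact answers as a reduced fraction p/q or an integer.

class = fixed-axis compound train [5 meshes; 5 ratios multiply, 5 sense flips]
mesh 1 [67T→67T]: running ratio 1, sense −
mesh 2 [68T→25T]: running ratio 68/25, sense +
mesh 3 [27T→76T]: running ratio 459/475, sense −
mesh 4 [76T→24T]: running ratio 153/50, sense +
mesh 5 [24T→64T]: running ratio 459/400, sense −
ω_out/ω_in = -459/400

-459/400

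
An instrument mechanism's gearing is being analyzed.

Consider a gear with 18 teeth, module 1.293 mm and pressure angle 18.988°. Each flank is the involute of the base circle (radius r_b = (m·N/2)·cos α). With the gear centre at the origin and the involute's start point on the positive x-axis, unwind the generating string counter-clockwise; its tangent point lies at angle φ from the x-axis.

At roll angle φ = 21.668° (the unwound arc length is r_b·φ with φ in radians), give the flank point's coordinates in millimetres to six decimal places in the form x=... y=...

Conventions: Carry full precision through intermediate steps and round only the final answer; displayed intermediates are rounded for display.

topology: single-mesh involute geometry — m = 1.293, N = 18
pitch radius r_p = m·N/2 = 1.293·18/2 = 11.637000
base radius r_b = r_p·cos α = 11.637000·cos 18.988° = 11.003793
roll angle φ = 21.668° = 0.37817794 rad
x = r_b·(cos φ + φ·sin φ) = 11.762755
y = r_b·(sin φ − φ·cos φ) = 0.195563

x=11.762755 y=0.195563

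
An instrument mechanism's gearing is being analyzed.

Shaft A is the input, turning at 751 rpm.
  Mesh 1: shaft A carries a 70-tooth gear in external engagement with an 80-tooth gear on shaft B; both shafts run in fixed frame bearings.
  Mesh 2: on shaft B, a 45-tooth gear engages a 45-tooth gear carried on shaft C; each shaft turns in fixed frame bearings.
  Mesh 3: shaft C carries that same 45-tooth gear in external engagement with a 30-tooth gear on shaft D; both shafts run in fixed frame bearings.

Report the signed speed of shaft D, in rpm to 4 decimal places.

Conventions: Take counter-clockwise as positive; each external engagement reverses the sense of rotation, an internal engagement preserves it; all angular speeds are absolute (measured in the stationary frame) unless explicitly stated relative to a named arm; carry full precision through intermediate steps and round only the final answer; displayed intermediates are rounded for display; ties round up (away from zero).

topology: fixed-axis compound train — 3 meshes, A→D
mesh 1 [70T→80T]: ω = 751.0000×70/80 = 657.1250 rpm, sense flips to −
mesh 2 [45T→45T]: ω = 657.1250×45/45 = 657.1250 rpm, sense flips to +
mesh 3 [45T→30T]: ω = 657.1250×45/30 = 985.6875 rpm, sense flips to −
signed output speed = -985.6875 rpm

-985.6875 rpm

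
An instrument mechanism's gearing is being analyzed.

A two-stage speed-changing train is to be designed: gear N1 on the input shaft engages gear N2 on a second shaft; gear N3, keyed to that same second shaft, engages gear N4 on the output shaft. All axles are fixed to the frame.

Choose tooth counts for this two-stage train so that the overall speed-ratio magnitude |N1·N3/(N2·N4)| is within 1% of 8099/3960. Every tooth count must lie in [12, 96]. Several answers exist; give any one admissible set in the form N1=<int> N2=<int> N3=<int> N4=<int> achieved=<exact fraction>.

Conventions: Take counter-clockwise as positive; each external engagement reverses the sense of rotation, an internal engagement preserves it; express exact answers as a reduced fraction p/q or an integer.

N1=89 N2=44 N3=91 N4=90 achieved=8099/3960

class = fixed-axis compound train [2-stage, 8099/3960 wanted]
target = 8099/3960 in lowest terms: an exact hit needs N1·N3 = k·8099 and N2·N4 = k·3960 for one integer k, every count in [12, 96]; additionally prefer no 1:1 stage (N1 ≠ N2, N3 ≠ N4)
k = 1: N1·N3 = 8099 = 89·91, N2·N4 = 3960 = 44·90
achieved = 89·91/(44·90) = 8099/3960; |achieved − target| = 0 ≤ 8099/396000 ✓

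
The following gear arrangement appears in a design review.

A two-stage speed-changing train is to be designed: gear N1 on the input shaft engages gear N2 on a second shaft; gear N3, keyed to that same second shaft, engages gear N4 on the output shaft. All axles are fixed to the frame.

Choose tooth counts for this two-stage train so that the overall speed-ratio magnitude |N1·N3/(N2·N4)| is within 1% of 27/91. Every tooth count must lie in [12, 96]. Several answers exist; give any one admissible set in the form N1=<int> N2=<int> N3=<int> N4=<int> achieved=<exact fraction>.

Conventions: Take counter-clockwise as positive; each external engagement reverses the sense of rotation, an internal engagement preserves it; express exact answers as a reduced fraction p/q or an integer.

N1=12 N2=13 N3=18 N4=56 achieved=27/91

design class (target 27/91): fixed-axis compound train
target = 27/91 in lowest terms: an exact hit needs N1·N3 = k·27 and N2·N4 = k·91 for one integer k, every count in [12, 96]; additionally prefer no 1:1 stage (N1 ≠ N2, N3 ≠ N4)
k = 1…7: no 1:1-free in-range split of k·27 and k·91 into factor pairs; take k = 8
k = 8: N1·N3 = 216 = 12·18, N2·N4 = 728 = 13·56
achieved = 12·18/(13·56) = 27/91; |achieved − target| = 0 ≤ 27/9100 ✓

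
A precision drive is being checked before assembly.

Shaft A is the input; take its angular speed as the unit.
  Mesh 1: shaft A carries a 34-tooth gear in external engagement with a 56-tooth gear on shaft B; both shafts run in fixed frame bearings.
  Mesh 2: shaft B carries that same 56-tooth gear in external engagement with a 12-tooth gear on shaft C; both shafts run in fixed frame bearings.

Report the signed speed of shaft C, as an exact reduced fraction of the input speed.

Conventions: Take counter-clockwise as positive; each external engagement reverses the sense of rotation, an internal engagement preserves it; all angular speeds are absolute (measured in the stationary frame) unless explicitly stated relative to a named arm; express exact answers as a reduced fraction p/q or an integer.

17/6

2-mesh fixed-axis compound train (all bearings frame-fixed)
mesh 1 [34T→56T]: |ω|/ω_in = 1×34/56 = 17/28, sense flips to −
mesh 2 [56T→12T]: |ω|/ω_in = (17/28)×56/12 = 17/6, sense flips to +
signed output speed (× input speed) = 17/6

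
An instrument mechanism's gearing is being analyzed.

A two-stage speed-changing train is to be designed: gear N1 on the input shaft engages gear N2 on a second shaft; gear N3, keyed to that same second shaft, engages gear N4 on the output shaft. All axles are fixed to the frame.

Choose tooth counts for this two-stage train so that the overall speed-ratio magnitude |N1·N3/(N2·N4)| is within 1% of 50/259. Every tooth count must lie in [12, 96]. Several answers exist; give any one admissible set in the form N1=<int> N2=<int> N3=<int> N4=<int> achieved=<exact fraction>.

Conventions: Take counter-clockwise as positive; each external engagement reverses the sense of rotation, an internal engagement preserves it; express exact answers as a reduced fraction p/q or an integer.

2-stage fixed-axis compound train for ratio 50/259
target = 50/259 in lowest terms: an exact hit needs N1·N3 = k·50 and N2·N4 = k·259 for one integer k, every count in [12, 96]; additionally prefer no 1:1 stage (N1 ≠ N2, N3 ≠ N4)
k = 1…5: no 1:1-free in-range split of k·50 and k·259 into factor pairs; take k = 6
k = 6: N1·N3 = 300 = 12·25, N2·N4 = 1554 = 21·74
achieved = 12·25/(21·74) = 50/259; |achieved − target| = 0 ≤ 1/518 ✓

N1=12 N2=21 N3=25 N4=74 achieved=50/259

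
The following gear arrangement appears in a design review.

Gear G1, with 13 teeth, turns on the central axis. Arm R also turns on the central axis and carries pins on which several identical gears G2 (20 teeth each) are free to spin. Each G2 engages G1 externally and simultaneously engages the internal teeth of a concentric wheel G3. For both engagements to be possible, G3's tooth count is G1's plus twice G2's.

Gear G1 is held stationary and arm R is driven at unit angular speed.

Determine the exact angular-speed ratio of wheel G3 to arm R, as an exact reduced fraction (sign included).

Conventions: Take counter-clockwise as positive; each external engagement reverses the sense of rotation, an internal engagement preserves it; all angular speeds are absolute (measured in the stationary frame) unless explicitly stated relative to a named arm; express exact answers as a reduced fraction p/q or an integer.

recognized (axles ride arm R): planetary set, 13/20/53 teeth
ring teeth: 13 + 2·20 = 53
13(ω_sun−ω_arm) = −53(ω_ring−ω_arm),  ω_sun = 0, ω_arm = 1
ω_ring = 1 − (13/53)(0−1) = 66/53
ω_out/ω_in = 66/53

66/53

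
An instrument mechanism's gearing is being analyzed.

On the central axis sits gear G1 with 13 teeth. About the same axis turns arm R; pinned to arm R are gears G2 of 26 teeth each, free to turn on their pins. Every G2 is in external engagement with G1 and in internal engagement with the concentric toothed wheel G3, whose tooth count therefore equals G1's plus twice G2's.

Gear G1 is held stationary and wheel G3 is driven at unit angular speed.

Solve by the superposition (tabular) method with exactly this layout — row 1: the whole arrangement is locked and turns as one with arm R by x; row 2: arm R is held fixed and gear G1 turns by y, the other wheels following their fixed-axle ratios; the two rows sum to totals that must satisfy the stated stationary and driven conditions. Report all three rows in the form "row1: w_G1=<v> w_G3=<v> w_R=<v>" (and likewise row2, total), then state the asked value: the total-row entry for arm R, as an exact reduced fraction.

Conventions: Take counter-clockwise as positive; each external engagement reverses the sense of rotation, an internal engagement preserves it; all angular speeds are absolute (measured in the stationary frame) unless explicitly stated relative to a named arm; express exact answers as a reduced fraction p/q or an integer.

topology: planetary set — G1 13T / G2 26T / G3 65T, arm = carrier (Willis)
row 1 — lock + rotate with arm: ω_sun = ω_ring = ω_arm = x
row 2 (arm held, sun turns y): ω_ring = −(13/65)·y, ω_arm = 0
boundary: total ω_sun = x + y = 0 and total ω_ring = x − (13/65)·y = 1  ⇒  y = -5/6, x = 5/6
row 2 ring = −(13/65)·(-5/6) = 1/6
totals (row 1 + row 2): sun 5/6 + (-5/6) = 0, ring 5/6 + 1/6 = 1, arm 5/6 + 0 = 5/6
asked cell (total, arm) = 5/6

row1: w_G1=5/6 w_G3=5/6 w_R=5/6
row2: w_G1=-5/6 w_G3=1/6 w_R=0
total: w_G1=0 w_G3=1 w_R=5/6
asked value: 5/6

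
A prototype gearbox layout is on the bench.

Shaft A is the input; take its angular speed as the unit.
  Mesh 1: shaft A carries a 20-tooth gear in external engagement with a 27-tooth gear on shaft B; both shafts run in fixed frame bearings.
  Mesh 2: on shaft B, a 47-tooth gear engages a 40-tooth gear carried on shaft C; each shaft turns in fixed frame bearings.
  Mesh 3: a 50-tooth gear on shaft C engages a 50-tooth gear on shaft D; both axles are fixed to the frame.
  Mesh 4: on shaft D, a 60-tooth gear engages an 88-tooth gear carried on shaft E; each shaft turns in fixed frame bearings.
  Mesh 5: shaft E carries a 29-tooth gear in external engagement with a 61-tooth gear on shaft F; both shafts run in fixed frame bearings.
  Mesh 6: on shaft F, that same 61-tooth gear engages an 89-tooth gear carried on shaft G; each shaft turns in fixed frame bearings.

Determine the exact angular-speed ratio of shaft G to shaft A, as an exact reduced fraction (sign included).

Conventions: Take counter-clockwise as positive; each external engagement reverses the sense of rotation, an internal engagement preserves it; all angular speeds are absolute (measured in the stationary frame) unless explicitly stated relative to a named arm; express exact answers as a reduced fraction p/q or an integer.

class = fixed-axis compound train [6 meshes; 6 ratios multiply, 6 sense flips]
mesh 1 [20T→27T]: running ratio 20/27, sense −
mesh 2 [47T→40T]: running ratio 47/54, sense +
mesh 3 [50T→50T]: running ratio 47/54, sense −
mesh 4 [60T→88T]: running ratio 235/396, sense +
mesh 5 [29T→61T]: running ratio 6815/24156, sense −
mesh 6 [61T→89T]: running ratio 6815/35244, sense +
ω_out/ω_in = 6815/35244

6815/35244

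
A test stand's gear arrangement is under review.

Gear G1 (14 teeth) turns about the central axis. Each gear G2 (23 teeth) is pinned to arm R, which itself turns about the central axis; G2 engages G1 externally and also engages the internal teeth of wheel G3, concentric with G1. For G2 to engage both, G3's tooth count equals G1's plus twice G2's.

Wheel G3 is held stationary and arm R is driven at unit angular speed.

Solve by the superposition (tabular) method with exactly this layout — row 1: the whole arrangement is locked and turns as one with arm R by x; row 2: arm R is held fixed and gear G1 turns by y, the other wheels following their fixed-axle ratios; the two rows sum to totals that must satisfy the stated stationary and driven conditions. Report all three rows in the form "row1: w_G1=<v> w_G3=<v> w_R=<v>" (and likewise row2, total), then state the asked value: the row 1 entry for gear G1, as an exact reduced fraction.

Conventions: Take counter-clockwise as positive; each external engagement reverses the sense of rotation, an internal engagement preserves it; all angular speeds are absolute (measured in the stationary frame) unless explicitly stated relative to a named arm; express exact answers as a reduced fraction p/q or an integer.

row1: w_G1=1 w_G3=1 w_R=1
row2: w_G1=30/7 w_G3=-1 w_R=0
total: w_G1=37/7 w_G3=0 w_R=1
asked value: 1

planetary set (14T centre, 23T on arm, 60T internal) — Willis relation
row 1 — lock + rotate with arm: ω_sun = ω_ring = ω_arm = x
row 2: sun turns y, ring = −(14/60)·y, arm 0
boundary: total ω_ring = x − (14/60)·y = 0 and total ω_arm = x = 1  ⇒  y = 30/7, x = 1
row 2 ring = −(14/60)·30/7 = -1
totals (row 1 + row 2): sun 1 + 30/7 = 37/7, ring 1 + (-1) = 0, arm 1 + 0 = 1
asked cell (row1, sun) = 1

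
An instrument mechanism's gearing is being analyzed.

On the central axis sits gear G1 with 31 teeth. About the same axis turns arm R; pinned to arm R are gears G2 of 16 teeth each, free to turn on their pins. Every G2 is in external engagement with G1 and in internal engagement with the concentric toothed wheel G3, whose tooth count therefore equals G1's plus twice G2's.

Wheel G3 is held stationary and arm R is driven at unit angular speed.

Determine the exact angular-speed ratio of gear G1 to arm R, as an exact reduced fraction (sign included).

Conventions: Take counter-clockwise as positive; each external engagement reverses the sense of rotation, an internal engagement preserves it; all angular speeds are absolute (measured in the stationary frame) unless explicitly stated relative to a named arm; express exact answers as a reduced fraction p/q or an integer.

recognized (axles ride arm R): planetary set, 31/16/63 teeth
ring teeth: 31 + 2·16 = 63
31(ω_sun−ω_arm) = −63(ω_ring−ω_arm),  ω_ring = 0, ω_arm = 1
ω_sun = 1 − (63/31)(0−1) = 94/31
ω_out/ω_in = 94/31

94/31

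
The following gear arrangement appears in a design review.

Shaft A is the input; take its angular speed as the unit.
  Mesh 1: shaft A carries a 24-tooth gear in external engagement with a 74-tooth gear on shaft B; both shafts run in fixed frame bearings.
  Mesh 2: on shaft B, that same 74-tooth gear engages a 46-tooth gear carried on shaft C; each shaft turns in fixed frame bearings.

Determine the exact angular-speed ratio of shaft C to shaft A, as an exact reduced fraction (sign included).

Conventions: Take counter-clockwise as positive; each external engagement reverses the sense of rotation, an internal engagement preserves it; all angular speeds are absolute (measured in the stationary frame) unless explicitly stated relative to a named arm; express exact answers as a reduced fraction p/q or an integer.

class = fixed-axis compound train [2 meshes; 2 ratios multiply, 2 sense flips]
mesh 1 [24T→74T]: running ratio 12/37, sense −
mesh 2 [74T→46T]: running ratio 12/23, sense +
ω_out/ω_in = 12/23

12/23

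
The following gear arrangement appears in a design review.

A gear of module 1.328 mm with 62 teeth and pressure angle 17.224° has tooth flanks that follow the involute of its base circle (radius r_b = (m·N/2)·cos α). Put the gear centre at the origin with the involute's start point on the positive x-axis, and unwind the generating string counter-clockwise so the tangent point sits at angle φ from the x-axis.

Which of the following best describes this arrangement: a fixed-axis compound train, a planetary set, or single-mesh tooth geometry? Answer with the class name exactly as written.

single-mesh tooth geometry

single-mesh involute tooth geometry (62T wheel at module 1.328)
classification: single-mesh tooth geometry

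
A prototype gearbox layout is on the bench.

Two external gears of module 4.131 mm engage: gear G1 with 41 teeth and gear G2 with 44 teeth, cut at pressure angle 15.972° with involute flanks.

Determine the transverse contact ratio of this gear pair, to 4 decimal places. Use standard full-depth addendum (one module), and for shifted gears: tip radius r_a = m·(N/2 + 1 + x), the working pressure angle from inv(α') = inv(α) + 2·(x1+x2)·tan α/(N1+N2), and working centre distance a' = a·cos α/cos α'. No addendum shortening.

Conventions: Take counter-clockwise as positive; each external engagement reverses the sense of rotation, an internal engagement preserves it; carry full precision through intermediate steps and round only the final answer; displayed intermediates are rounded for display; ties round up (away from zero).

class = single-mesh tooth geometry [involute pair 41T × 44T, m = 4.131]
base radii: r_b1 = 81.416325, r_b2 = 87.373617
tip radii: r_a1 = 88.816500, r_a2 = 95.013000
no profile shift: α' = α, a' = a
action lengths: √(r_a1²−r_b1²) = 35.492995, √(r_a2²−r_b2²) = 37.327218
base pitch p_b = π·m·cos α = 12.476923
CR = (35.492995 + 37.327218 − 175.567500·sin 15.97200°)/12.476923 = 1.964405
contact ratio ≈ 1.9644

1.9644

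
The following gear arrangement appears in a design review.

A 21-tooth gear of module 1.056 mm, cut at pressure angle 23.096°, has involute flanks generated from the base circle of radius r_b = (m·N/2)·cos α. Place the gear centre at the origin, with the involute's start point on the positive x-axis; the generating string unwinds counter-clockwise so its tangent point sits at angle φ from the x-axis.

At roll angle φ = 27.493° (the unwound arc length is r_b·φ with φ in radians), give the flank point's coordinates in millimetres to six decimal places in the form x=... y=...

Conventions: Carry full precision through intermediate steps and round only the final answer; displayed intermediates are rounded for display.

x=11.306746 y=0.367041

recognized (one wheel, involute flank): single-mesh tooth geometry, m = 1.056, N = 21
pitch radius r_p = m·N/2 = 1.056·21/2 = 11.088000
base radius r_b = r_p·cos α = 11.088000·cos 23.096° = 10.199284
roll angle φ = 27.493° = 0.47984337 rad
x = r_b·(cos φ + φ·sin φ) = 11.306746
y = r_b·(sin φ − φ·cos φ) = 0.367041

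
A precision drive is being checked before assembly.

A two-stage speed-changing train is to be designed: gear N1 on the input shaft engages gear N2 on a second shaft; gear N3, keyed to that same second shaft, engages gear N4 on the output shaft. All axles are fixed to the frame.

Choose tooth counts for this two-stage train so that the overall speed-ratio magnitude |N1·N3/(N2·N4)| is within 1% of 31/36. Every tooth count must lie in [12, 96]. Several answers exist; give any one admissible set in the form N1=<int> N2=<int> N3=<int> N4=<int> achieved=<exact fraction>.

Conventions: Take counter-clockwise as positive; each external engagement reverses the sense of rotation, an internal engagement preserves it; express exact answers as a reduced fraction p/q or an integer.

2-stage fixed-axis compound train for ratio 31/36
target = 31/36 in lowest terms: an exact hit needs N1·N3 = k·31 and N2·N4 = k·36 for one integer k, every count in [12, 96]; additionally prefer no 1:1 stage (N1 ≠ N2, N3 ≠ N4)
k = 1…11: no 1:1-free in-range split of k·31 and k·36 into factor pairs; take k = 12
k = 12: N1·N3 = 372 = 12·31, N2·N4 = 432 = 36·12
achieved = 12·31/(36·12) = 31/36; |achieved − target| = 0 ≤ 31/3600 ✓

N1=12 N2=36 N3=31 N4=12 achieved=31/36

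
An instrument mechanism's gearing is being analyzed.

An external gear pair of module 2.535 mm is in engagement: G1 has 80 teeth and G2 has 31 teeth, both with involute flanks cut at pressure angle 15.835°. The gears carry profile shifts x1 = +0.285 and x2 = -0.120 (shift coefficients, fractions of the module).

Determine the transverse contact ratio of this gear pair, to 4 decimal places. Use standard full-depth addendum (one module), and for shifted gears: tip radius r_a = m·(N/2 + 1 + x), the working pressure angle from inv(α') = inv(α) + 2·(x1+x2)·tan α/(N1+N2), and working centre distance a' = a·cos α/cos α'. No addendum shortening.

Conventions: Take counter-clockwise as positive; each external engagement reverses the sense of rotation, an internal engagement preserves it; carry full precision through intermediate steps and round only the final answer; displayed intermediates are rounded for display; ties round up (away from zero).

1.9862

class = single-mesh tooth geometry [involute pair 80T × 31T, m = 2.535]
base radii: r_b1 = 97.552021, r_b2 = 37.801408
tip radii: r_a1 = 104.657475, r_a2 = 41.523300
inv(α') = inv(15.835°) + 2·(+0.285-0.120)·tan α/(80+31) = 0.00810171  ⇒  α' = 16.41302°
a' = a·cos α / cos α' = 140.6925·cos 15.835°/cos 16.41302° = 141.103424
action lengths: √(r_a1²−r_b1²) = 37.905017, √(r_a2²−r_b2²) = 17.182491
base pitch p_b = π·m·cos α = 7.661718
CR = (37.905017 + 17.182491 − 141.103424·sin 16.41302°)/7.661718 = 1.986160
contact ratio ≈ 1.9862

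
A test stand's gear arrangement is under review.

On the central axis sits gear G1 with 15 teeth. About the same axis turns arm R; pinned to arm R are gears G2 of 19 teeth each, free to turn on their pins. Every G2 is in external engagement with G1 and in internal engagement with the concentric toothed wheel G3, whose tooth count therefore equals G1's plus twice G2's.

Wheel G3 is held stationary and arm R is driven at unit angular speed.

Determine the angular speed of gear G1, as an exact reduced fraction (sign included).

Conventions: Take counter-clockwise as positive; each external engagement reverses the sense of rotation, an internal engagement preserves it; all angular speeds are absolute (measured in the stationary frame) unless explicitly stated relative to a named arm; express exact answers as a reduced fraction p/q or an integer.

68/15

recognized (axles ride arm R): planetary set, 15/19/53 teeth
ring teeth: 15 + 2·19 = 53
15(ω_sun−ω_arm) = −53(ω_ring−ω_arm),  ω_ring = 0, ω_arm = 1
ω_sun = 1 − (53/15)(0−1) = 68/15
exact speed ratio = 68/15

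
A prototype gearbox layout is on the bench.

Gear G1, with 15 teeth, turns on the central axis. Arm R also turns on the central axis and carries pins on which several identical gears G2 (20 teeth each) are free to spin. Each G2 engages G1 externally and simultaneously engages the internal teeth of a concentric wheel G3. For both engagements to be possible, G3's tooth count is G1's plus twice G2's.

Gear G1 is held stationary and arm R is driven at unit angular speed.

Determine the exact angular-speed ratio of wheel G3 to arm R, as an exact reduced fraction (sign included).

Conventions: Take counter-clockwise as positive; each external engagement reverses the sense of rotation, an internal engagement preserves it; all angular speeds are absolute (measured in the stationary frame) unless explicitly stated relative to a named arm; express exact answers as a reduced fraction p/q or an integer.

14/11

topology: planetary set — G1 15T / G2 20T / G3 55T, arm = carrier (Willis)
ring teeth: 15 + 2·20 = 55
15(ω_sun−ω_arm) = −55(ω_ring−ω_arm),  ω_sun = 0, ω_arm = 1
ω_ring = 1 − (15/55)(0−1) = 14/11
ω_out/ω_in = 14/11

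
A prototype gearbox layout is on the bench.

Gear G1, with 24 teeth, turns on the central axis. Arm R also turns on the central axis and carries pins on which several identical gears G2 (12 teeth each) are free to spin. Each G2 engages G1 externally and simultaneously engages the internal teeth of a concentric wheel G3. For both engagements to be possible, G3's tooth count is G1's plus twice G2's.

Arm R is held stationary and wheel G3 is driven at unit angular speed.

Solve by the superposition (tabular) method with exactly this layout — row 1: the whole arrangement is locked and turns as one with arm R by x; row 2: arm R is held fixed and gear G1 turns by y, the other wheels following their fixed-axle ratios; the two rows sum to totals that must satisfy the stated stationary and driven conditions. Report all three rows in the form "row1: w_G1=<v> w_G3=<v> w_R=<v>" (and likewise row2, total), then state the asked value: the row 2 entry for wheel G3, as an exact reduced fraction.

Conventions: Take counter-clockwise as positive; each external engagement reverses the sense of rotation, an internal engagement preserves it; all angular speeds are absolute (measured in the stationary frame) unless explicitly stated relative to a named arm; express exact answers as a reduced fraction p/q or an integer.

row1: w_G1=0 w_G3=0 w_R=0
row2: w_G1=-2 w_G3=1 w_R=0
total: w_G1=-2 w_G3=1 w_R=0
asked value: 1

topology: planetary set — G1 24T / G2 12T / G3 48T, arm = carrier (Willis)
superposition row 1 [locked train]: every member turns x
superposition row 2 [arm held]: sun y, ring −(24/48)·y, arm 0
boundary: total ω_arm = x = 0 and total ω_ring = x − (24/48)·y = 1  ⇒  y = -2, x = 0
row 2 ring = −(24/48)·(-2) = 1
totals (row 1 + row 2): sun 0 + (-2) = -2, ring 0 + 1 = 1, arm 0 + 0 = 0
asked cell (row2, ring) = 1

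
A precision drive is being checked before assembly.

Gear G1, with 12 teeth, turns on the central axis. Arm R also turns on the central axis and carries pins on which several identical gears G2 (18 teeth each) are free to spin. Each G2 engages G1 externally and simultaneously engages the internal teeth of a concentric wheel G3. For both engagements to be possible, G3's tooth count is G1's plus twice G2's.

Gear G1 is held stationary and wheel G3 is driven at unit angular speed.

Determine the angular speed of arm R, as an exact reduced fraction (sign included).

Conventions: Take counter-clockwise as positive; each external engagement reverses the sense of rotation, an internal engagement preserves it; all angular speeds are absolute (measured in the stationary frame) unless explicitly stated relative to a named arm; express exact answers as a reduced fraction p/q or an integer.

planetary set (12T centre, 18T on arm, 48T internal) — Willis relation
ring teeth: 12 + 2·18 = 48
12(ω_sun−ω_arm) = −48(ω_ring−ω_arm),  ω_sun = 0, ω_ring = 1
12(0−ω_arm) = −48(1−ω_arm)  ⇒  60·ω_arm = 48  ⇒  ω_arm = 4/5
exact speed ratio = 4/5

4/5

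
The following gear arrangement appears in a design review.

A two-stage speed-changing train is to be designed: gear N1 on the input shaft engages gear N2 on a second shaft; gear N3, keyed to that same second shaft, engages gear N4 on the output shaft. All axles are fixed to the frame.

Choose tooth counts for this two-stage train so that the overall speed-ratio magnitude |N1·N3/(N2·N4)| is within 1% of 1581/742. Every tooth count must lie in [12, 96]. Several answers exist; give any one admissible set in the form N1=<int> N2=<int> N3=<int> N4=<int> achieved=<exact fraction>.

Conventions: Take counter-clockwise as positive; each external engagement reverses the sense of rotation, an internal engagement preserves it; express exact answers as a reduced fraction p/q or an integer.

topology: fixed-axis compound train — 2 stages, target 1581/742
target = 1581/742 in lowest terms: an exact hit needs N1·N3 = k·1581 and N2·N4 = k·742 for one integer k, every count in [12, 96]; additionally prefer no 1:1 stage (N1 ≠ N2, N3 ≠ N4)
k = 1: N1·N3 = 1581 = 17·93, N2·N4 = 742 = 14·53
achieved = 17·93/(14·53) = 1581/742; |achieved − target| = 0 ≤ 1581/74200 ✓

N1=17 N2=14 N3=93 N4=53 achieved=1581/742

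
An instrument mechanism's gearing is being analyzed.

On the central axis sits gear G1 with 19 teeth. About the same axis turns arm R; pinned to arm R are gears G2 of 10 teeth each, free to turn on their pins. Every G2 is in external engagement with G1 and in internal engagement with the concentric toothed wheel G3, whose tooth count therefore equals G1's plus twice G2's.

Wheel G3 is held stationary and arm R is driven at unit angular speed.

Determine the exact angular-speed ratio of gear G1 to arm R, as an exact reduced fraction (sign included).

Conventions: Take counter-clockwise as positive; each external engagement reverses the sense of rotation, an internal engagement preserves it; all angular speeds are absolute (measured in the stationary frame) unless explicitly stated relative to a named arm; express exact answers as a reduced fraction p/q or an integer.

class = planetary set [G3 = 19+2·10 = 39; Willis about the carrier]
ring teeth: 19 + 2·10 = 39
19(ω_sun−ω_arm) = −39(ω_ring−ω_arm),  ω_ring = 0, ω_arm = 1
ω_sun = 1 − (39/19)(0−1) = 58/19
ω_out/ω_in = 58/19

58/19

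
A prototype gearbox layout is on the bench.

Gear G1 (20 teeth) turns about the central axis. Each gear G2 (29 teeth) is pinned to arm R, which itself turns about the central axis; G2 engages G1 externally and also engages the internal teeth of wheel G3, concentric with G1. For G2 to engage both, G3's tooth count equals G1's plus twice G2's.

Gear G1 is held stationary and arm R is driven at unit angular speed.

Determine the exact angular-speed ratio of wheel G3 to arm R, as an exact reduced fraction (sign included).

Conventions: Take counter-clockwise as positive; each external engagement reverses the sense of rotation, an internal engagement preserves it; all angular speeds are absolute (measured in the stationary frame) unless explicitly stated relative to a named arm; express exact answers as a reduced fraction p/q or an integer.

49/39

recognized (axles ride arm R): planetary set, 20/29/78 teeth
ring teeth: 20 + 2·29 = 78
20(ω_sun−ω_arm) = −78(ω_ring−ω_arm),  ω_sun = 0, ω_arm = 1
ω_ring = 1 − (20/78)(0−1) = 49/39
ω_out/ω_in = 49/39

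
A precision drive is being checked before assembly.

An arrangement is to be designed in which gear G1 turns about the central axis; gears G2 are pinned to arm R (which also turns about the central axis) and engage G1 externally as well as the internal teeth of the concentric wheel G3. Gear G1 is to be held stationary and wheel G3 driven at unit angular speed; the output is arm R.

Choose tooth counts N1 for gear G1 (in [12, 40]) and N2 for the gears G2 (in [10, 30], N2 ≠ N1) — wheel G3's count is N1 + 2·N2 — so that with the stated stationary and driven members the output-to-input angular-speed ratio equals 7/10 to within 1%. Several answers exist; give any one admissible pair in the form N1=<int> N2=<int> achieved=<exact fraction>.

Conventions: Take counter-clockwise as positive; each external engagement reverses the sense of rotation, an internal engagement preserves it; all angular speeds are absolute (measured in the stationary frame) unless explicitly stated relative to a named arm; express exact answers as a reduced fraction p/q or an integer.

N1=15 N2=10 achieved=7/10

design class (target 7/10): planetary set
Willis with ω_sun = 0: ω_arm/ω_ring = N3/(N1+N3); set equal to 7/10  ⇒  N3/N1 = (7/10)/(1 − 7/10) = 7/3
N3 = N1 + 2·N2  ⇒  N2/N1 = (N3/N1 − 1)/2 = (7/3 − 1)/2 = 2/3
smallest multiple with N1 ≥ 12 and N2 ≥ 10: k = 5  ⇒  N1 = 5·3 = 15, N2 = 5·2 = 10 (N1 ≤ 40, N2 ≤ 30, N2 ≠ N1 ✓), N3 = 15 + 2·10 = 35
check: N3/(N1+N3) with N1 = 15, N3 = 35 gives 7/10; |achieved − target| = 0 ≤ 7/1000 ✓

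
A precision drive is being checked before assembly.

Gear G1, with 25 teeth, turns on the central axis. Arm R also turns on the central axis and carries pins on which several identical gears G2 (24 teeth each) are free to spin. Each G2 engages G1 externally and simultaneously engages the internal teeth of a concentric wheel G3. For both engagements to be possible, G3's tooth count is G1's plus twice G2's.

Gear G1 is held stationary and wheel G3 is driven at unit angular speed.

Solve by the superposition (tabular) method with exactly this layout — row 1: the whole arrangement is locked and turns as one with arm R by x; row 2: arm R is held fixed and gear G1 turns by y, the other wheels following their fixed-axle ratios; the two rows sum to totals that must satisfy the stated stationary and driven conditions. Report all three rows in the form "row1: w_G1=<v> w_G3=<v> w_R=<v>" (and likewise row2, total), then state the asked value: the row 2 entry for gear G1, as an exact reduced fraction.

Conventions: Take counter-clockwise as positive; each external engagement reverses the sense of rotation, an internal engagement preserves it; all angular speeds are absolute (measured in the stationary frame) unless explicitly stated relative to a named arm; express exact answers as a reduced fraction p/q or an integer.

recognized (axles ride arm R): planetary set, 25/24/73 teeth
row 1 (train locked, turned with arm): all members turn x
row 2 — arm fixed, fixed-axis ratios: sun y, ring −(25/73)·y, arm 0
boundary: total ω_sun = x + y = 0 and total ω_ring = x − (25/73)·y = 1  ⇒  y = -73/98, x = 73/98
row 2 ring = −(25/73)·(-73/98) = 25/98
totals (row 1 + row 2): sun 73/98 + (-73/98) = 0, ring 73/98 + 25/98 = 1, arm 73/98 + 0 = 73/98
asked cell (row2, sun) = -73/98

row1: w_G1=73/98 w_G3=73/98 w_R=73/98
row2: w_G1=-73/98 w_G3=25/98 w_R=0
total: w_G1=0 w_G3=1 w_R=73/98
asked value: -73/98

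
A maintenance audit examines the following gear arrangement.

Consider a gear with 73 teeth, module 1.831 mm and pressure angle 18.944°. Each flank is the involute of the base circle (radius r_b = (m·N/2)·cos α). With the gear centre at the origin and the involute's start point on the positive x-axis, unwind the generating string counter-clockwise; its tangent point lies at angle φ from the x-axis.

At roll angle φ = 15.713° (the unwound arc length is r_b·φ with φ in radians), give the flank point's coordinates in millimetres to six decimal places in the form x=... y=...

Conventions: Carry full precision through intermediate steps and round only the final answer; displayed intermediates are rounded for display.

x=65.544213 y=0.431336

recognized (one wheel, involute flank): single-mesh tooth geometry, m = 1.831, N = 73
pitch radius r_p = m·N/2 = 1.831·73/2 = 66.831500
base radius r_b = r_p·cos α = 66.831500·cos 18.944° = 63.211661
roll angle φ = 15.713° = 0.27424359 rad
x = r_b·(cos φ + φ·sin φ) = 65.544213
y = r_b·(sin φ − φ·cos φ) = 0.431336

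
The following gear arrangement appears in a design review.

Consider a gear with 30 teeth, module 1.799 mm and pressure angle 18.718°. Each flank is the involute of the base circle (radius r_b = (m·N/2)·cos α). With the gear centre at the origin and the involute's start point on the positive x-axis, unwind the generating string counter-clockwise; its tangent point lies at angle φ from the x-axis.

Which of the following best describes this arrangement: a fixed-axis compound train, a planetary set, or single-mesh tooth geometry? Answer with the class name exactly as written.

single-mesh tooth geometry

single-mesh involute tooth geometry (30T wheel at module 1.799)
classification: single-mesh tooth geometry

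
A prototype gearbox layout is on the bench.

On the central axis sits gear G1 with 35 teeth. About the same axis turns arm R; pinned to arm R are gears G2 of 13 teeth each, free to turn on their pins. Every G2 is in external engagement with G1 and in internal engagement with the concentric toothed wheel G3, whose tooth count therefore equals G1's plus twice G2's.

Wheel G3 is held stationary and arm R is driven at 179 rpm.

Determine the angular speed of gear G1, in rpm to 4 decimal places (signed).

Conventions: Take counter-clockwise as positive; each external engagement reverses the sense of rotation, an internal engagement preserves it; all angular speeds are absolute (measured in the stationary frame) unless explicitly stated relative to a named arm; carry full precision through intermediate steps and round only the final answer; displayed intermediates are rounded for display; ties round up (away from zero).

+490.9714 rpm

topology: planetary set — G1 35T / G2 13T / G3 61T, arm = carrier (Willis)
normalise by the input: solve with ω_arm = 1, then scale by 179 rpm
ring teeth: 35 + 2·13 = 61
35(ω_sun−ω_arm) = −61(ω_ring−ω_arm),  ω_ring = 0, ω_arm = 1
ω_sun = 1 − (61/35)(0−1) = 96/35
scale: ω_sun = 96/35 × 179 rpm = +490.9714 rpm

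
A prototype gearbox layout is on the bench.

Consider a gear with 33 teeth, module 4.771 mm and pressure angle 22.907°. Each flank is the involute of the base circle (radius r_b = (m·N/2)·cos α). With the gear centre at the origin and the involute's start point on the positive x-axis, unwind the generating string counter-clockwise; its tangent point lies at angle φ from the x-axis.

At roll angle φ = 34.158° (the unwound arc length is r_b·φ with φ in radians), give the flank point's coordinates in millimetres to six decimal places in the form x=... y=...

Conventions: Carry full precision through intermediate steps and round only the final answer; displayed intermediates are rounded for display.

topology: single-mesh involute geometry — m = 4.771, N = 33
pitch radius r_p = m·N/2 = 4.771·33/2 = 78.721500
base radius r_b = r_p·cos α = 78.721500·cos 22.907° = 72.513354
roll angle φ = 34.158° = 0.59616957 rad
x = r_b·(cos φ + φ·sin φ) = 84.277039
y = r_b·(sin φ − φ·cos φ) = 4.941870

x=84.277039 y=4.941870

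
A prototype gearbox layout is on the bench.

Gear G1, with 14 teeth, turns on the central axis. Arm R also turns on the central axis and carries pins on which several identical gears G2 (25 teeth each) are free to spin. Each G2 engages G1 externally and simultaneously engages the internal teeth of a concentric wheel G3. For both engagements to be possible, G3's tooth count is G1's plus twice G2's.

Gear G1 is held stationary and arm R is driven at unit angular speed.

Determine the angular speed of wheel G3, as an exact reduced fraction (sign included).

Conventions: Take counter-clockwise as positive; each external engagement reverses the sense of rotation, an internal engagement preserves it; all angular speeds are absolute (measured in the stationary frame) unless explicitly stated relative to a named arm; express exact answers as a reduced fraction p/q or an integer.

recognized (axles ride arm R): planetary set, 14/25/64 teeth
ring teeth: 14 + 2·25 = 64
14(ω_sun−ω_arm) = −64(ω_ring−ω_arm),  ω_sun = 0, ω_arm = 1
ω_ring = 1 − (14/64)(0−1) = 39/32
exact speed ratio = 39/32

39/32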